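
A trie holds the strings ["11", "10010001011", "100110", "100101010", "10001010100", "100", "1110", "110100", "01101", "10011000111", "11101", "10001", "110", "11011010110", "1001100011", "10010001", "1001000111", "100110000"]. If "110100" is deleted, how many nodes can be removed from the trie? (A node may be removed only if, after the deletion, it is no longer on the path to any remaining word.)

After clearing the end-marker at "110100", prune upward until reaching a node still needed by another word.
The suffix "00" (2 nodes) is used only by "110100"; the node for "1101" still has the child "1", so pruning stops there.
Nodes removed: 2

2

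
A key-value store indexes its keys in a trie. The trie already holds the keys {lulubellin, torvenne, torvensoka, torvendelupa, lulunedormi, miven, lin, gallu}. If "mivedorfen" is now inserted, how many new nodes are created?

6

The longest prefix of "mivedorfen" already in the trie is "mive" (length 4).
New nodes needed: |"mivedorfen"| − 4 = 10 − 4 = 6.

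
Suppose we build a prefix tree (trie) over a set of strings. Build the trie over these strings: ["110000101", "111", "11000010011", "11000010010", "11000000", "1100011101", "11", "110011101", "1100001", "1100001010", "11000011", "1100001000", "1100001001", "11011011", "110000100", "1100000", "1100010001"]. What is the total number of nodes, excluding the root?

38

Count nodes per top-level branch (shared prefixes stored once):
  '1'-branch (11, 1100000, 11000000, 1100001, 110000100, 1100001000, 1100001001, 11000010010, 11000010011, 110000101, 1100001010, 11000011, 1100010001, 1100011101, 110011101, 11011011, 111): 38 nodes
Sum: 38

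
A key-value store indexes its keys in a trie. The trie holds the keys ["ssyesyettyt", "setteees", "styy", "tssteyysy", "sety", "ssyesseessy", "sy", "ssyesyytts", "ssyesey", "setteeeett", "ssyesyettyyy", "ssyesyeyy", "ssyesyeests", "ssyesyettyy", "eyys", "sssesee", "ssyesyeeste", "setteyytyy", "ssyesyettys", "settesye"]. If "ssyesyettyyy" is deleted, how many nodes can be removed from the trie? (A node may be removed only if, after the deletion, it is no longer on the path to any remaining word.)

Walk "ssyesyettyyy" from the leaf back toward the root, removing each node that no remaining word uses.
The suffix "y" (1 node) is used only by "ssyesyettyyy"; "ssyesyettyy" is itself a stored word, so pruning stops there.
Nodes removed: 1

1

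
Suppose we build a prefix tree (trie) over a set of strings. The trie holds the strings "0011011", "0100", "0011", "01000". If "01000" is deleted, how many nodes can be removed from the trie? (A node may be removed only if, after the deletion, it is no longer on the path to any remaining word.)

1

A node on "01000"'s path can go only if nothing else ends at it or branches off below it.
The suffix "0" (1 node) is used only by "01000"; "0100" is itself a stored word, so pruning stops there.
Nodes removed: 1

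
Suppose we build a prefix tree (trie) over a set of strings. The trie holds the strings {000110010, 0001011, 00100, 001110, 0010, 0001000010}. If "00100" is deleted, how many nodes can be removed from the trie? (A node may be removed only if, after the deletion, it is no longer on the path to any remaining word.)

1

After clearing the end-marker at "00100", prune upward until reaching a node still needed by another word.
The suffix "0" (1 node) is used only by "00100"; "0010" is itself a stored word, so pruning stops there.
Nodes removed: 1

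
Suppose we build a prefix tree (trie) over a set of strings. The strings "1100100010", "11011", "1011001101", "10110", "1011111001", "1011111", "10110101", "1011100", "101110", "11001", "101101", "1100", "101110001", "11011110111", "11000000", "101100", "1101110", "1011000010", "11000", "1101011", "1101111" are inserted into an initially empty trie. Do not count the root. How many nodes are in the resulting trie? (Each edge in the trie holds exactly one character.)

52

Count nodes per top-level branch (shared prefixes stored once):
  '1'-branch (10110, 101100, 1011000010, 1011001101, 101101, 10110101, 101110, 1011100, 101110001, 1011111, 1011111001, 1100, 11000, 11000000, 11001, 1100100010, 1101011, 11011, 1101110, 1101111, 11011110111): 52 nodes
Sum: 52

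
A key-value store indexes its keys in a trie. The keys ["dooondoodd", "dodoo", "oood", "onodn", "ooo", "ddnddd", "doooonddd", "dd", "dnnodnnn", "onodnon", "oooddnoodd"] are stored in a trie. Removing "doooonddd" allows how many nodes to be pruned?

5

Walk "doooonddd" from the leaf back toward the root, removing each node that no remaining word uses.
The suffix "onddd" (5 nodes) is used only by "doooonddd"; the node for "dooo" still has the child "n", so pruning stops there.
Nodes removed: 5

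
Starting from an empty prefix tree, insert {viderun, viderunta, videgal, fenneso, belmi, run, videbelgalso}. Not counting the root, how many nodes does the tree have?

Trie structure (* marks end of a word):
(root)
├─ b
│  └─ e
│     └─ l
│        └─ m
│           └─ i *
├─ f
│  └─ e
│     └─ n
│        └─ n
│           └─ e
│              └─ s
│                 └─ o *
├─ r
│  └─ u
│     └─ n *
└─ v
   └─ i
      └─ d
         └─ e
            ├─ b
            │  └─ e
            │     └─ l
            │        └─ g
            │           └─ a
            │              └─ l
            │                 └─ s
            │                    └─ o *
            ├─ g
            │  └─ a
            │     └─ l *
            └─ r
               └─ u
                  └─ n *
                     └─ t
                        └─ a *
Counting every labelled node above: 35.

35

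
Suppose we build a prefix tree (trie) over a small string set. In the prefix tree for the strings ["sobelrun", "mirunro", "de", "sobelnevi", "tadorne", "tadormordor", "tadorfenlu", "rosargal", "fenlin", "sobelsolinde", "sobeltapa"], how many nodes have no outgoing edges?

11

Leaves are exactly the stored words that no other stored word extends.
Those words: "de", "fenlin", "mirunro", "rosargal", "sobelnevi", "sobelrun", "sobelsolinde", "sobeltapa", "tadorfenlu", "tadormordor", "tadorne"
Leaf count: 11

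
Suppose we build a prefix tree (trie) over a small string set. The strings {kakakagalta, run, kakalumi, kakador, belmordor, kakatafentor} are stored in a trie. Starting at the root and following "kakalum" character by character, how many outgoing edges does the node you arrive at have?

1

Walk "kakalum" from the root, arriving at one node.
Distinct next characters after "kakalum": i.
That node has 1 child edge.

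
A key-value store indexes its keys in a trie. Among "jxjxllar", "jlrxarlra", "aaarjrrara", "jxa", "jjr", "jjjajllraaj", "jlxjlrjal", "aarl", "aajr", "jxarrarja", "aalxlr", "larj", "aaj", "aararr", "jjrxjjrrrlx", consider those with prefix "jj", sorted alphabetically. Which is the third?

jjrxjjrrrlx

Words with prefix "jj", in lexicographic order: "jjjajllraaj", "jjr", "jjrxjjrrrlx"
Position 3: jjrxjjrrrlx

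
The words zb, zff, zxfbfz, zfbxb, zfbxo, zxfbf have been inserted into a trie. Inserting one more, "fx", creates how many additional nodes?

"fx" shares no prefix with any stored word, so all 2 characters open new nodes.
2 − 0 = 2 new nodes.

2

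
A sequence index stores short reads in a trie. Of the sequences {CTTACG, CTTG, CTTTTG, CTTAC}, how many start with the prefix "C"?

4

Filter for entries beginning with "C":
Matches: "CTTAC", "CTTACG", "CTTG", "CTTTTG"
Count: 4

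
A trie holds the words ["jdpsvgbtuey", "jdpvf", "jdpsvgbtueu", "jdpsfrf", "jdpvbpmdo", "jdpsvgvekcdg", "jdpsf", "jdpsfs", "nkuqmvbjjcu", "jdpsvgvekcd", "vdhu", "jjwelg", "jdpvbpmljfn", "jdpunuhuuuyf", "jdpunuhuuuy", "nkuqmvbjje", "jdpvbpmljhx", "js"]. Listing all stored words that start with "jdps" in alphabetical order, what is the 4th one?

DFS of the "jdps" subtree visits, in order: "jdpsf", "jdpsfrf", "jdpsfs", "jdpsvgbtueu", "jdpsvgbtuey", "jdpsvgvekcd", "jdpsvgvekcdg"
The 4th is jdpsvgbtueu.

jdpsvgbtueu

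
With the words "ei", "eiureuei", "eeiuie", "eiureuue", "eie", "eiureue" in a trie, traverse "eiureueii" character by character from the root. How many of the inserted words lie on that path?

3

Walk "eiureueii" from the root; an end-of-word marker is hit whenever a stored word is a prefix of "eiureueii".
Prefixes of the query that are stored words: "ei", "eiureue", "eiureuei"
Count: 3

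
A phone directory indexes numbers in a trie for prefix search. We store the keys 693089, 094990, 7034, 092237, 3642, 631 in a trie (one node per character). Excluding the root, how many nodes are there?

Insert word by word; a character creates a node only if that edge doesn't already exist:
  "693089" → 6 new (6, 9, 3, 0, 8, 9)
  "094990" → 6 new (0, 9, 4, 9, 9, 0)
  "7034" → 4 new (7, 0, 3, 4)
  "092237" → prefix "09" already present; 4 new (2, 2, 3, 7)
  "3642" → 4 new (3, 6, 4, 2)
  "631" → prefix "6" already present; 2 new (3, 1)
Total nodes = 6 + 6 + 4 + 4 + 4 + 2 = 26

26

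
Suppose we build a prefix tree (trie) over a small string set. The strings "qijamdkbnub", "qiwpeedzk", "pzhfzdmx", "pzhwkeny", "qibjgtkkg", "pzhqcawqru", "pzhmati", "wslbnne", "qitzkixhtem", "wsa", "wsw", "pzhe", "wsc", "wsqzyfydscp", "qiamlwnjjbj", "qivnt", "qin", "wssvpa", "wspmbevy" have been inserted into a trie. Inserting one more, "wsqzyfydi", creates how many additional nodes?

The longest prefix of "wsqzyfydi" already in the trie is "wsqzyfyd" (length 8).
New nodes needed: |"wsqzyfydi"| − 8 = 9 − 8 = 1.

1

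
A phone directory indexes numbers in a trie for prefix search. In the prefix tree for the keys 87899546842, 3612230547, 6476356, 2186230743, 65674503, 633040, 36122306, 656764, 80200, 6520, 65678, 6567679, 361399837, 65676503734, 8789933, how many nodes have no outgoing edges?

15

A leaf is a node with no children — equivalently, the end of a word that is not a proper prefix of any other stored word.
Those words: "2186230743", "3612230547", "36122306", "361399837", "633040", "6476356", "6520", "65674503", "656764", "65676503734", "6567679", "65678", "80200", "8789933", "87899546842"
Leaf count: 15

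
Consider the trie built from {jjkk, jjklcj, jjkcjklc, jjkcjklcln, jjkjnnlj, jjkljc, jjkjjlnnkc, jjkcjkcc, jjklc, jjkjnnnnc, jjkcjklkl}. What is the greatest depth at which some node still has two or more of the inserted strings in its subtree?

8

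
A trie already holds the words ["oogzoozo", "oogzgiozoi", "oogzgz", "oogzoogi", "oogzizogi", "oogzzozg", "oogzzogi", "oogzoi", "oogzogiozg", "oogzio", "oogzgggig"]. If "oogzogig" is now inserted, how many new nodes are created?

1

The longest prefix of "oogzogig" already in the trie is "oogzogi" (length 7).
New nodes needed: |"oogzogig"| − 7 = 8 − 7 = 1.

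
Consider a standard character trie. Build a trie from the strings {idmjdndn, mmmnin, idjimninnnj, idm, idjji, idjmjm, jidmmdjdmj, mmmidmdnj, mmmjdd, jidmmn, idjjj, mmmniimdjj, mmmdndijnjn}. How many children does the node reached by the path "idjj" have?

2

Walk "idjj" from the root, arriving at one node.
Characters that immediately follow "idjj" among the stored strings: {i, j}.
That node has 2 child edges.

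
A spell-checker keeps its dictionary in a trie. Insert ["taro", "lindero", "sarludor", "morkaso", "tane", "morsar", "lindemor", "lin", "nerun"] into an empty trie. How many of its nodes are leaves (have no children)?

A leaf is a node with no children — equivalently, the end of a word that is not a proper prefix of any other stored word.
Those words: "lindemor", "lindero", "morkaso", "morsar", "nerun", "sarludor", "tane", "taro"
Leaf count: 8

8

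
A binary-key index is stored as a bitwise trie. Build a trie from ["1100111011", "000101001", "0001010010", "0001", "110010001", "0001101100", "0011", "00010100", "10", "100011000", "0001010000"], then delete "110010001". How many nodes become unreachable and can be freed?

4

After clearing the end-marker at "110010001", prune upward until reaching a node still needed by another word.
The suffix "0001" (4 nodes) is used only by "110010001"; the node for "11001" still has the child "1", so pruning stops there.
Nodes removed: 4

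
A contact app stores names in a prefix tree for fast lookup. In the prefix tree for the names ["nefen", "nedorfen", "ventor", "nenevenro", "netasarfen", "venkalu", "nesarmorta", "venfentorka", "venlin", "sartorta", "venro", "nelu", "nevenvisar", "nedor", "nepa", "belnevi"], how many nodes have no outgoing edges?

15

A leaf is a node with no children — equivalently, the end of a word that is not a proper prefix of any other stored word.
Those words: "belnevi", "nedorfen", "nefen", "nelu", "nenevenro", "nepa", "nesarmorta", "netasarfen", "nevenvisar", "sartorta", "venfentorka", "venkalu", "venlin", "venro", "ventor"
Leaf count: 15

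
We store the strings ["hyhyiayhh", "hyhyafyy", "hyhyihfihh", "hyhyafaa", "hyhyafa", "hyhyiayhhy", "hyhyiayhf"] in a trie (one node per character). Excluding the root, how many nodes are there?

22

Insert word by word; a character creates a node only if that edge doesn't already exist:
  "hyhyiayhh" → 9 new (h, y, h, y, i, a, y, h, h)
  "hyhyafyy" → prefix "hyhy" already present; 4 new (a, f, y, y)
  "hyhyihfihh" → prefix "hyhyi" already present; 5 new (h, f, i, h, h)
  "hyhyafaa" → prefix "hyhyaf" already present; 2 new (a, a)
  "hyhyafa" → prefix "hyhyafa" already present; 0 new (none)
  "hyhyiayhhy" → prefix "hyhyiayhh" already present; 1 new (y)
  "hyhyiayhf" → prefix "hyhyiayh" already present; 1 new (f)
Total nodes = 9 + 4 + 5 + 2 + 0 + 1 + 1 = 22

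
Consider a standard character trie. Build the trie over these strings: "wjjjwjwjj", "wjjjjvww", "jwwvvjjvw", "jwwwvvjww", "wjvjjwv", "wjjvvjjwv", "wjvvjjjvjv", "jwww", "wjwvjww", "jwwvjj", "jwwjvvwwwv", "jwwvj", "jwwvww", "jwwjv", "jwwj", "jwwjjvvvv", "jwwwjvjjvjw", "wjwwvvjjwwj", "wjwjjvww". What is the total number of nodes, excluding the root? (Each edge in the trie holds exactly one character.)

87

Count nodes per top-level branch (shared prefixes stored once):
  'j'-branch (jwwj, jwwjjvvvv, jwwjv, jwwjvvwwwv, jwwvj, jwwvjj, jwwvvjjvw, jwwvww, jwww, jwwwjvjjvjw, jwwwvvjww): 38 nodes
  'w'-branch (wjjjjvww, wjjjwjwjj, wjjvvjjwv, wjvjjwv, wjvvjjjvjv, wjwjjvww, wjwvjww, wjwwvvjjwwj): 49 nodes
Sum: 87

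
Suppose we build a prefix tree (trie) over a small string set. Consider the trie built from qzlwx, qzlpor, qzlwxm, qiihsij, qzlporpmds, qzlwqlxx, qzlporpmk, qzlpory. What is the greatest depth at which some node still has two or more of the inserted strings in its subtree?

8

Equivalently: take the maximum, over all pairs, of their longest common prefix length.
"qzlporpmds" and "qzlporpmk" agree on "qzlporpm" (8 characters) before diverging; nothing deeper is shared.
Longest shared-prefix length: 8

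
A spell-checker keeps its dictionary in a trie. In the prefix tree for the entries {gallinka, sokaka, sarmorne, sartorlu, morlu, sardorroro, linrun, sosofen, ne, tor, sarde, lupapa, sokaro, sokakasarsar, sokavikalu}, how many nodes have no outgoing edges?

14

Leaves are exactly the stored words that no other stored word extends.
Those words: "gallinka", "linrun", "lupapa", "morlu", "ne", "sarde", "sardorroro", "sarmorne", "sartorlu", "sokakasarsar", "sokaro", "sokavikalu", "sosofen", "tor"
Leaf count: 14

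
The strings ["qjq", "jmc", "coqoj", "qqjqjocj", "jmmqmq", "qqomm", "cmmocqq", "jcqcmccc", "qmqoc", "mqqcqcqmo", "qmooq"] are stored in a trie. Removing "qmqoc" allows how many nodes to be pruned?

A node on "qmqoc"'s path can go only if nothing else ends at it or branches off below it.
The suffix "qoc" (3 nodes) is used only by "qmqoc"; the node for "qm" still has the child "o", so pruning stops there.
Nodes removed: 3

3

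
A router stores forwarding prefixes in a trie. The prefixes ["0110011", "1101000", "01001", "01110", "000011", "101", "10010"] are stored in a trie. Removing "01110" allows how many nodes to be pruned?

Walk "01110" from the leaf back toward the root, removing each node that no remaining word uses.
The suffix "10" (2 nodes) is used only by "01110"; the node for "011" still has the child "0", so pruning stops there.
Nodes removed: 2

2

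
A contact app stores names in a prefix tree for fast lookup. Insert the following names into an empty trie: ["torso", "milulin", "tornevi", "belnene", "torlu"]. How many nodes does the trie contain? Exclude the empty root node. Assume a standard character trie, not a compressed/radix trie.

25

Trace insertions, counting only characters that open a new branch:
  "torso" → 5 new (t, o, r, s, o)
  "milulin" → 7 new (m, i, l, u, l, i, n)
  "tornevi" → prefix "tor" already present; 4 new (n, e, v, i)
  "belnene" → 7 new (b, e, l, n, e, n, e)
  "torlu" → prefix "tor" already present; 2 new (l, u)
Total nodes = 5 + 7 + 4 + 7 + 2 = 25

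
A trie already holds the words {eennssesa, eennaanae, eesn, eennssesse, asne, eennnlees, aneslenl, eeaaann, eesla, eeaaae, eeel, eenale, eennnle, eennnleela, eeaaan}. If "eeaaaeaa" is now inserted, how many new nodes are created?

The longest prefix of "eeaaaeaa" already in the trie is "eeaaae" (length 6).
New nodes needed: |"eeaaaeaa"| − 6 = 8 − 6 = 2.

2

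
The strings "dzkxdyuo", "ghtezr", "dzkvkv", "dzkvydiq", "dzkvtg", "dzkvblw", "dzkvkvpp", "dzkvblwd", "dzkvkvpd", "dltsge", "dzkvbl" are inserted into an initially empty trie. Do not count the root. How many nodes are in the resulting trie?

35

Count nodes per top-level branch (shared prefixes stored once):
  'd'-branch (dltsge, dzkvbl, dzkvblw, dzkvblwd, dzkvkv, dzkvkvpd, dzkvkvpp, dzkvtg, dzkvydiq, dzkxdyuo): 29 nodes
  'g'-branch (ghtezr): 6 nodes
Sum: 35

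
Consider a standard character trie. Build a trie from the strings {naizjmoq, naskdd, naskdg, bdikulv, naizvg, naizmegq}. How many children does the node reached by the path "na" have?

The children of the "na" node are the distinct next characters among strings starting with "na".
Characters that immediately follow "na" among the stored strings: {i, s}.
That node has 2 child edges.

2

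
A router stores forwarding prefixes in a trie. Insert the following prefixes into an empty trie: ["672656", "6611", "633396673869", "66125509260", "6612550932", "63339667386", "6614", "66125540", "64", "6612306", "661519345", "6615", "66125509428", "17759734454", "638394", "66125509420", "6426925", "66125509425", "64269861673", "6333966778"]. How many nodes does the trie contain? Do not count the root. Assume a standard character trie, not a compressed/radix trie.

Count nodes per top-level branch (shared prefixes stored once):
  '1'-branch (17759734454): 11 nodes
  '6'-branch (63339667386, 633396673869, 6333966778, 638394, 64, 6426925, 64269861673, 6611, 6612306, 66125509260, 6612550932, 66125509420, 66125509425, 66125509428, 66125540, 6614, 6615, 661519345, 672656): 65 nodes
Sum: 76

76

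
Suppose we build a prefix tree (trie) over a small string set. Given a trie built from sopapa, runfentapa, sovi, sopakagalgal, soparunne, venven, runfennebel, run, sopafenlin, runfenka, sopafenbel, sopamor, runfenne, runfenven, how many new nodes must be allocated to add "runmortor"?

6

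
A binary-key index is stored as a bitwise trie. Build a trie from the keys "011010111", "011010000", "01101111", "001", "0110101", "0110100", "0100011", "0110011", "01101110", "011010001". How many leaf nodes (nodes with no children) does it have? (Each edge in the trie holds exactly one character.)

8

A leaf is a node with no children — equivalently, the end of a word that is not a proper prefix of any other stored word.
Those words: "001", "0100011", "0110011", "011010000", "011010001", "011010111", "01101110", "01101111"
Leaf count: 8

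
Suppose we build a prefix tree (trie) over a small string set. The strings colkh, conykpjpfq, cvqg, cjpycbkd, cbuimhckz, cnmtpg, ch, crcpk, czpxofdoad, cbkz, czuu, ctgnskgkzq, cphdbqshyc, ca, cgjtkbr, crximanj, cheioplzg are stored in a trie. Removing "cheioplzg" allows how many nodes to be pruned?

Walk "cheioplzg" from the leaf back toward the root, removing each node that no remaining word uses.
The suffix "eioplzg" (7 nodes) is used only by "cheioplzg"; "ch" is itself a stored word, so pruning stops there.
Nodes removed: 7

7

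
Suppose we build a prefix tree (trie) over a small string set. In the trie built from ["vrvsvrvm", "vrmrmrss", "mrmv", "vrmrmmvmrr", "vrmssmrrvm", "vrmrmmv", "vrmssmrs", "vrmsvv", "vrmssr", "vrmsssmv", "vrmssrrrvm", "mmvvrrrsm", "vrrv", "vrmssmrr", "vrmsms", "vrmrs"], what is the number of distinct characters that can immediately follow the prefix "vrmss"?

Follow the path "vrmss" to its node, then look at its outgoing edges.
Characters that immediately follow "vrmss" among the stored strings: {m, r, s}.
That node has 3 child edges.

3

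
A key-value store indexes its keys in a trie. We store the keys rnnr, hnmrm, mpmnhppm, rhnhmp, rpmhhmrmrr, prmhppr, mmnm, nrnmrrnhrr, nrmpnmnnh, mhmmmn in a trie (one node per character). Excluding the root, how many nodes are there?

63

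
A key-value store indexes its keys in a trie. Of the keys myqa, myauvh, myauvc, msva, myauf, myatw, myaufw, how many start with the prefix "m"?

Walk to "m"; the words in its subtree are exactly those with that prefix.
Matches: "msva", "myatw", "myauf", "myaufw", "myauvc", "myauvh", "myqa"
Count: 7

7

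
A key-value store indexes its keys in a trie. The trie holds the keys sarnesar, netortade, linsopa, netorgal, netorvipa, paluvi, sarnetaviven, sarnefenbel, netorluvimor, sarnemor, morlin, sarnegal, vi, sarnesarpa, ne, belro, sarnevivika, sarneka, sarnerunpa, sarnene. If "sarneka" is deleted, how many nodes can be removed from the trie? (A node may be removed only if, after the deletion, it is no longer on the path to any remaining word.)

2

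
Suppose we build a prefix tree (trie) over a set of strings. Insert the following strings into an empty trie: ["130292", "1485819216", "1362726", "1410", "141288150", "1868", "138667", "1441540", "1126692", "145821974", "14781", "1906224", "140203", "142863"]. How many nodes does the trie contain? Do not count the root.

70

For each word, the new-node count is its length minus the longest prefix already in the trie:
  "130292" → 6 new (1, 3, 0, 2, 9, 2)
  "1485819216" → prefix "1" already present; 9 new (4, 8, 5, 8, 1, 9, 2, 1, 6)
  "1362726" → prefix "13" already present; 5 new (6, 2, 7, 2, 6)
  "1410" → prefix "14" already present; 2 new (1, 0)
  "141288150" → prefix "141" already present; 6 new (2, 8, 8, 1, 5, 0)
  "1868" → prefix "1" already present; 3 new (8, 6, 8)
  "138667" → prefix "13" already present; 4 new (8, 6, 6, 7)
  "1441540" → prefix "14" already present; 5 new (4, 1, 5, 4, 0)
  "1126692" → prefix "1" already present; 6 new (1, 2, 6, 6, 9, 2)
  "145821974" → prefix "14" already present; 7 new (5, 8, 2, 1, 9, 7, 4)
  "14781" → prefix "14" already present; 3 new (7, 8, 1)
  "1906224" → prefix "1" already present; 6 new (9, 0, 6, 2, 2, 4)
  "140203" → prefix "14" already present; 4 new (0, 2, 0, 3)
  "142863" → prefix "14" already present; 4 new (2, 8, 6, 3)
Total nodes = 6 + 9 + 5 + 2 + 6 + 3 + 4 + 5 + 6 + 7 + 3 + 6 + 4 + 4 = 70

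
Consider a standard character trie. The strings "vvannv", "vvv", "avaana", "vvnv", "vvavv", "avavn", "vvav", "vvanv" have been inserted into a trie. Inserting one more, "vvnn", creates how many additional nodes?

Walking "vvnn" from the root, the first 3 characters ("vvn") follow existing edges; "n" is the first miss.
So 4 − 3 = 1 new nodes.

1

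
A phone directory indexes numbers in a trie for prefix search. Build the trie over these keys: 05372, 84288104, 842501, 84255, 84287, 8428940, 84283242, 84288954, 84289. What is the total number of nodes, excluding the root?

28

For each word, the new-node count is its length minus the longest prefix already in the trie:
  "05372" → 5 new (0, 5, 3, 7, 2)
  "84288104" → 8 new (8, 4, 2, 8, 8, 1, 0, 4)
  "842501" → prefix "842" already present; 3 new (5, 0, 1)
  "84255" → prefix "8425" already present; 1 new (5)
  "84287" → prefix "8428" already present; 1 new (7)
  "8428940" → prefix "8428" already present; 3 new (9, 4, 0)
  "84283242" → prefix "8428" already present; 4 new (3, 2, 4, 2)
  "84288954" → prefix "84288" already present; 3 new (9, 5, 4)
  "84289" → prefix "84289" already present; 0 new (none)
Total nodes = 5 + 8 + 3 + 1 + 1 + 3 + 4 + 3 + 0 = 28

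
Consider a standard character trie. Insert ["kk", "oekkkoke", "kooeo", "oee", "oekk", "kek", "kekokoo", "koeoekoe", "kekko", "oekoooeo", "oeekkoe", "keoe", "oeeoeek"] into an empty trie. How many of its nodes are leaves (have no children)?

10

Leaves are exactly the stored words that no other stored word extends.
Those words: "kekko", "kekokoo", "keoe", "kk", "koeoekoe", "kooeo", "oeekkoe", "oeeoeek", "oekkkoke", "oekoooeo"
Leaf count: 10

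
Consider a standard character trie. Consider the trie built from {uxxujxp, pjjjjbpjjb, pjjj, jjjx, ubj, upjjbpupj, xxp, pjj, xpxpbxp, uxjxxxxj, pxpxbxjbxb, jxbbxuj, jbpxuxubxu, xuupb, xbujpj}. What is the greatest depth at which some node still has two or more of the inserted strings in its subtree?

4

Equivalently: take the maximum, over all pairs, of their longest common prefix length.
e.g. "pjjj" and "pjjjjbpjjb" share the prefix "pjjj" of length 4; no pair shares a longer one.
Longest shared-prefix length: 4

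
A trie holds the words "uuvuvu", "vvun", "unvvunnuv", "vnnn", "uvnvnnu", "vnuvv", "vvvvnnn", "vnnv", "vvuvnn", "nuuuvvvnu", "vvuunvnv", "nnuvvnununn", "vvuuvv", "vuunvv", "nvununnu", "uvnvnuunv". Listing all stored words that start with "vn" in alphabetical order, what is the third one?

vnuvv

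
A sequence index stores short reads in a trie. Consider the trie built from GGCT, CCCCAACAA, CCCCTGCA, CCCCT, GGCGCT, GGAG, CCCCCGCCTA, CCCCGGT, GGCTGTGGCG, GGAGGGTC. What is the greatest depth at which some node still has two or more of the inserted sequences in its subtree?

5

Equivalently: take the maximum, over all pairs, of their longest common prefix length.
"CCCCT" and "CCCCTGCA" agree on "CCCCT" (5 characters) before diverging; nothing deeper is shared.
Longest shared-prefix length: 5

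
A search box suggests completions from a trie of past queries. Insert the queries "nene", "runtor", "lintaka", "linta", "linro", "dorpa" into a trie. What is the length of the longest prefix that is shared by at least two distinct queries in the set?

5

The deepest shared node is where two words last agree before diverging.
e.g. "linta" and "lintaka" share the prefix "linta" of length 5; no pair shares a longer one.
Longest shared-prefix length: 5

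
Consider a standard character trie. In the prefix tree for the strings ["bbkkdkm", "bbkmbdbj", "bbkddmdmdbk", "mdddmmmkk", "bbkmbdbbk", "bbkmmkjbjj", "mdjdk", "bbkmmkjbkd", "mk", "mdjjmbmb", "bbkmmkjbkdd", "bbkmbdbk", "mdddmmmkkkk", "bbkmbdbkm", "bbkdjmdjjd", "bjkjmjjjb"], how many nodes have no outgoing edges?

A leaf is a node with no children — equivalently, the end of a word that is not a proper prefix of any other stored word.
Those words: "bbkddmdmdbk", "bbkdjmdjjd", "bbkkdkm", "bbkmbdbbk", "bbkmbdbj", "bbkmbdbkm", "bbkmmkjbjj", "bbkmmkjbkdd", "bjkjmjjjb", "mdddmmmkkkk", "mdjdk", "mdjjmbmb", "mk"
Leaf count: 13

13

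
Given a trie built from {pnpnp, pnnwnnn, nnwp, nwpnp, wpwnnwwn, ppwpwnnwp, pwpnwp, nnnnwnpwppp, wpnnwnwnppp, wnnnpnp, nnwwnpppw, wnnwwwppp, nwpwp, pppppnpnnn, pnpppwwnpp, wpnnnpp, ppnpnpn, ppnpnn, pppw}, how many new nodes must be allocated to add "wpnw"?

1

The longest prefix of "wpnw" already in the trie is "wpn" (length 3).
Each of the 1 remaining characters creates one node.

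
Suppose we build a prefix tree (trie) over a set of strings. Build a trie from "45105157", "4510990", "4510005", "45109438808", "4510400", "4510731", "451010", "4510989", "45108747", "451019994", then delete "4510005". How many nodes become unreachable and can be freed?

3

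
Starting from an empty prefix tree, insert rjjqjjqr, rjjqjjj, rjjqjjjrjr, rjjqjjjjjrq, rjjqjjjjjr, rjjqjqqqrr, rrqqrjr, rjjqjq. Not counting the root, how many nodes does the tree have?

27

Trie structure (* marks end of a word):
(root)
└─ r
   ├─ j
   │  └─ j
   │     └─ q
   │        └─ j
   │           ├─ j
   │           │  ├─ j *
   │           │  │  ├─ j
   │           │  │  │  └─ j
   │           │  │  │     └─ r *
   │           │  │  │        └─ q *
   │           │  │  └─ r
   │           │  │     └─ j
   │           │  │        └─ r *
   │           │  └─ q
   │           │     └─ r *
   │           └─ q *
   │              └─ q
   │                 └─ q
   │                    └─ r
   │                       └─ r *
   └─ r
      └─ q
         └─ q
            └─ r
               └─ j
                  └─ r *
Counting every labelled node above: 27.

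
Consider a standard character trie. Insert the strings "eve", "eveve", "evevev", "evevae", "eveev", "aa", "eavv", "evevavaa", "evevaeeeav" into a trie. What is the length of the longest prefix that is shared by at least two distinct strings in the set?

6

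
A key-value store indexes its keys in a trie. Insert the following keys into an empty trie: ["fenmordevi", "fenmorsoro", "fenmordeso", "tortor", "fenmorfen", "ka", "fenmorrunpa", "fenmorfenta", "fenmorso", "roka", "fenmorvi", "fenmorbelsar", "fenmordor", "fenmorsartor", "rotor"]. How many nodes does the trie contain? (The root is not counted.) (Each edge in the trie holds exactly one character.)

56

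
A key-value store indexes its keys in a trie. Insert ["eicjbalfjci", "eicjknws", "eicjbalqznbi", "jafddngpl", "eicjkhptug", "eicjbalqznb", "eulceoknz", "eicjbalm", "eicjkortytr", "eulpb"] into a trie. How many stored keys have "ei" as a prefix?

Traverse to the node for "ei", then collect every word in that subtree.
Words under "ei": eicjbalfjci, eicjbalm, eicjbalqznb, eicjbalqznbi, eicjkhptug, eicjknws, eicjkortytr
Count: 7

7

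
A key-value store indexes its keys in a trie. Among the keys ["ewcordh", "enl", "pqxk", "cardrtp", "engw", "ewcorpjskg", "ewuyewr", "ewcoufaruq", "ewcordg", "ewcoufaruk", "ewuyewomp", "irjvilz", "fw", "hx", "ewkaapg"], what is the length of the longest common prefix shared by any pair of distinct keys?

Look for the deepest trie node that still has at least two words in its subtree.
"ewcoufaruk" and "ewcoufaruq" agree on "ewcoufaru" (9 characters) before diverging; nothing deeper is shared.
Longest shared-prefix length: 9

9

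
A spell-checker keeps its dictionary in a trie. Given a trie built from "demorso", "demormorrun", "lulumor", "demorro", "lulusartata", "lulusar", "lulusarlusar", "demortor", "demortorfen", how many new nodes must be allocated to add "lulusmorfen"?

"lulus" is already a path in the trie; the remaining "morfen" must be added.
New nodes needed: |"lulusmorfen"| − 5 = 11 − 5 = 6.

6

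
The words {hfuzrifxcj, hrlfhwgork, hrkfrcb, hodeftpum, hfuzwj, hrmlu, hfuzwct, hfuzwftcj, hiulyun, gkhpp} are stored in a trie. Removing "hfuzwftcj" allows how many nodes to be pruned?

After clearing the end-marker at "hfuzwftcj", prune upward until reaching a node still needed by another word.
The suffix "ftcj" (4 nodes) is used only by "hfuzwftcj"; the node for "hfuzw" still has the child "j", so pruning stops there.
Nodes removed: 4

4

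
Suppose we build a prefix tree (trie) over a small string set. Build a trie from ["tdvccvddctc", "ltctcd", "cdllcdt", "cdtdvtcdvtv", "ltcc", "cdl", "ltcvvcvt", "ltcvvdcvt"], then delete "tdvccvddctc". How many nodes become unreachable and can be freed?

11

Walk "tdvccvddctc" from the leaf back toward the root, removing each node that no remaining word uses.
No other word shares any prefix with "tdvccvddctc", so all 11 of its nodes go.
Nodes removed: 11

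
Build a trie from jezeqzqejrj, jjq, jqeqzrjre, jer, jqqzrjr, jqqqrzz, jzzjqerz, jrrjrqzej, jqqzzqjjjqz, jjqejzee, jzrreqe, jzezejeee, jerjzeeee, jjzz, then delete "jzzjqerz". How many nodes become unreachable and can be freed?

6

Walk "jzzjqerz" from the leaf back toward the root, removing each node that no remaining word uses.
The suffix "zjqerz" (6 nodes) is used only by "jzzjqerz"; the node for "jz" still has the child "r", so pruning stops there.
Nodes removed: 6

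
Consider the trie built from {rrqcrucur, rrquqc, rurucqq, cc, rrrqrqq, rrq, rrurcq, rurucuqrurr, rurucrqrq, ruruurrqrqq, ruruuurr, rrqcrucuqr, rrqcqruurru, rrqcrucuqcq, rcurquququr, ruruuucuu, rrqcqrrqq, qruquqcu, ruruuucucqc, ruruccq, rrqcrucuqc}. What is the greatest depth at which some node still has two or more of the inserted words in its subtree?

Equivalently: take the maximum, over all pairs, of their longest common prefix length.
"rrqcrucuqc" and "rrqcrucuqcq" agree on "rrqcrucuqc" (10 characters) before diverging; nothing deeper is shared.
Longest shared-prefix length: 10

10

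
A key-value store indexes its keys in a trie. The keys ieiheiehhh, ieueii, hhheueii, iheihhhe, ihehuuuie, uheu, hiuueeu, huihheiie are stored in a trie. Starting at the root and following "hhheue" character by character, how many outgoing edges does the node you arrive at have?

The children of the "hhheue" node are the distinct next characters among strings starting with "hhheue".
Characters that immediately follow "hhheue" among the stored strings: {i}.
That node has 1 child edge.

1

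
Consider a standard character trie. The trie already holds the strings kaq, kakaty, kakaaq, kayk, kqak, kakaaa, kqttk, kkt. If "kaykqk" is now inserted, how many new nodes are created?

"kayk" is already a path in the trie; the remaining "qk" must be added.
Each of the 2 remaining characters creates one node.

2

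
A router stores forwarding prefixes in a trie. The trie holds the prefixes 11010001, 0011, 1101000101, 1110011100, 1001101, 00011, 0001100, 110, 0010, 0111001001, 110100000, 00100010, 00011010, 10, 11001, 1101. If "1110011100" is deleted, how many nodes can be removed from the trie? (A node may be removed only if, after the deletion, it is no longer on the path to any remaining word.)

8

A node on "1110011100"'s path can go only if nothing else ends at it or branches off below it.
The suffix "10011100" (8 nodes) is used only by "1110011100"; the node for "11" still has the child "0", so pruning stops there.
Nodes removed: 8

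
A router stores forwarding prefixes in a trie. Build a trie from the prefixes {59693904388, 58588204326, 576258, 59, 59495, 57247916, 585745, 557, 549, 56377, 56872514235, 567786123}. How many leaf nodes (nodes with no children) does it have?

Leaves are exactly the stored words that no other stored word extends.
Those words: "549", "557", "56377", "567786123", "56872514235", "57247916", "576258", "585745", "58588204326", "59495", "59693904388"
Leaf count: 11

11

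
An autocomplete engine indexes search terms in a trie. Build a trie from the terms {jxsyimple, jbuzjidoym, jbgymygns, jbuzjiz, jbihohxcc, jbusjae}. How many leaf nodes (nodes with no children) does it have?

A leaf is a node with no children — equivalently, the end of a word that is not a proper prefix of any other stored word.
Those words: "jbgymygns", "jbihohxcc", "jbusjae", "jbuzjidoym", "jbuzjiz", "jxsyimple"
Leaf count: 6

6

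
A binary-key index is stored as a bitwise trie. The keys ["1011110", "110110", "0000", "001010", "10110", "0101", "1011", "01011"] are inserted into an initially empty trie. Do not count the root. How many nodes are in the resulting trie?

Trie structure (* marks end of a word):
(root)
├─ 0
│  ├─ 0
│  │  ├─ 0
│  │  │  └─ 0 *
│  │  └─ 1
│  │     └─ 0
│  │        └─ 1
│  │           └─ 0 *
│  └─ 1
│     └─ 0
│        └─ 1 *
│           └─ 1 *
└─ 1
   ├─ 0
   │  └─ 1
   │     └─ 1 *
   │        ├─ 0 *
   │        └─ 1
   │           └─ 1
   │              └─ 0 *
   └─ 1
      └─ 0
         └─ 1
            └─ 1
               └─ 0 *
Counting every labelled node above: 25.

25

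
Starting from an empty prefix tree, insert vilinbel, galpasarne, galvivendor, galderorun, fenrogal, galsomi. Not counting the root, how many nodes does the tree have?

Insert word by word; a character creates a node only if that edge doesn't already exist:
  "vilinbel" → 8 new (v, i, l, i, n, b, e, l)
  "galpasarne" → 10 new (g, a, l, p, a, s, a, r, n, e)
  "galvivendor" → prefix "gal" already present; 8 new (v, i, v, e, n, d, o, r)
  "galderorun" → prefix "gal" already present; 7 new (d, e, r, o, r, u, n)
  "fenrogal" → 8 new (f, e, n, r, o, g, a, l)
  "galsomi" → prefix "gal" already present; 4 new (s, o, m, i)
Total nodes = 8 + 10 + 8 + 7 + 8 + 4 = 45

45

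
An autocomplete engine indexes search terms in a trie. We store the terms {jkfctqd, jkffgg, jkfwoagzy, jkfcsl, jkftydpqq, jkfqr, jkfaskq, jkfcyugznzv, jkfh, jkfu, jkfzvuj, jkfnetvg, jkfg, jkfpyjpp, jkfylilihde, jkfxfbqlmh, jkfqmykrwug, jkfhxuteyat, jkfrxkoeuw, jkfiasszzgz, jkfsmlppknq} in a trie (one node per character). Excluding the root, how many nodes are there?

106

Count nodes per top-level branch (shared prefixes stored once):
  'j'-branch (jkfaskq, jkfcsl, jkfctqd, jkfcyugznzv, jkffgg, jkfg, jkfh, jkfhxuteyat, jkfiasszzgz, jkfnetvg, jkfpyjpp, jkfqmykrwug, jkfqr, jkfrxkoeuw, jkfsmlppknq, jkftydpqq, jkfu, jkfwoagzy, jkfxfbqlmh, jkfylilihde, jkfzvuj): 106 nodes
Sum: 106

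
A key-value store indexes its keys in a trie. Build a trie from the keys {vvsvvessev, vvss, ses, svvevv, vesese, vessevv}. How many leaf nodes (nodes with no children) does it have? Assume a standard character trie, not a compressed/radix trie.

6

Leaves are exactly the stored words that no other stored word extends.
Those words: "ses", "svvevv", "vesese", "vessevv", "vvss", "vvsvvessev"
Leaf count: 6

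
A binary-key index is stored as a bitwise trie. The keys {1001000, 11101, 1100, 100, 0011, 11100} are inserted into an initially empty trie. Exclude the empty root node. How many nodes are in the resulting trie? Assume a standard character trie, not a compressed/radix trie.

For each word, the new-node count is its length minus the longest prefix already in the trie:
  "1001000" → 7 new (1, 0, 0, 1, 0, 0, 0)
  "11101" → prefix "1" already present; 4 new (1, 1, 0, 1)
  "1100" → prefix "11" already present; 2 new (0, 0)
  "100" → prefix "100" already present; 0 new (none)
  "0011" → 4 new (0, 0, 1, 1)
  "11100" → prefix "1110" already present; 1 new (0)
Total nodes = 7 + 4 + 2 + 0 + 4 + 1 = 18

18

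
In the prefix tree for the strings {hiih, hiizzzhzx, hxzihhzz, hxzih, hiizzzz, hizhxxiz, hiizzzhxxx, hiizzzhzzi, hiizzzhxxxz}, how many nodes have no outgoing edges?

Leaves are exactly the stored words that no other stored word extends.
Those words: "hiih", "hiizzzhxxxz", "hiizzzhzx", "hiizzzhzzi", "hiizzzz", "hizhxxiz", "hxzihhzz"
Leaf count: 7

7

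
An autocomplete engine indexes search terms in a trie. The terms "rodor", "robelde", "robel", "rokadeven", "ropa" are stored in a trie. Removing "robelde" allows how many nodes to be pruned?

Walk "robelde" from the leaf back toward the root, removing each node that no remaining word uses.
The suffix "de" (2 nodes) is used only by "robelde"; "robel" is itself a stored word, so pruning stops there.
Nodes removed: 2

2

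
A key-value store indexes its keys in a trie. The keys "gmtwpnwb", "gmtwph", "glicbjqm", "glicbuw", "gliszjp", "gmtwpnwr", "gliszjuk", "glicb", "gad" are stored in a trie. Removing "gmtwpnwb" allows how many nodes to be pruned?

Walk "gmtwpnwb" from the leaf back toward the root, removing each node that no remaining word uses.
The suffix "b" (1 node) is used only by "gmtwpnwb"; the node for "gmtwpnw" still has the child "r", so pruning stops there.
Nodes removed: 1

1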